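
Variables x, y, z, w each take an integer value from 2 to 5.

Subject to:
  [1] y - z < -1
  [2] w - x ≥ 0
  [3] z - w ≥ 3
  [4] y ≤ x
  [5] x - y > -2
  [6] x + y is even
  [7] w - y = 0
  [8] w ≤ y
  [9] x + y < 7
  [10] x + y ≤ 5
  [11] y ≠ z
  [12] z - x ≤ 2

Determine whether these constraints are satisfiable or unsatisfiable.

Unsatisfiable

Constraints 2, 3, and 12 give w − x ≥ 0, x − z ≥ -2, z − w ≥ 3.
Adding all 3 inequalities: the left sides telescope to 0, and the right sides sum to 0 + (-2) + 3 = 1. So 0 ≥ 1, which is false.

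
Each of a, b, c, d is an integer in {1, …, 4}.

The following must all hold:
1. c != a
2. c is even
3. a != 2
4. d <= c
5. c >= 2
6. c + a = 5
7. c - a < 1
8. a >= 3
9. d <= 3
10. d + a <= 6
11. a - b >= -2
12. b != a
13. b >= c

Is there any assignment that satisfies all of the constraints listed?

Setting (a, b, c, d) = (3, 4, 2, 2) satisfies everything: constraint 6: c + a = 5; constraint 7: c - a = -1; constraint 10: d + a = 5, and the others follow.

Satisfiable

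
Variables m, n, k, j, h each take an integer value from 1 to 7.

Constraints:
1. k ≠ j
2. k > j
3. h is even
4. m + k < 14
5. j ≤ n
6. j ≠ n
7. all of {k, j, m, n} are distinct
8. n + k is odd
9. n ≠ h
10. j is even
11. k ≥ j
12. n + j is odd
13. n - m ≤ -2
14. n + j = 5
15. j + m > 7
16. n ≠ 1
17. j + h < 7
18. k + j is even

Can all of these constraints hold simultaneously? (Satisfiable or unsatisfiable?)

One satisfying assignment is m = 7, n = 3, k = 6, j = 2, h = 2.
For the less obvious constraints — constraint 4: m + k = 13; constraint 13: n - m = -4; constraint 14: n + j = 5 — and the others hold by inspection.

Satisfiable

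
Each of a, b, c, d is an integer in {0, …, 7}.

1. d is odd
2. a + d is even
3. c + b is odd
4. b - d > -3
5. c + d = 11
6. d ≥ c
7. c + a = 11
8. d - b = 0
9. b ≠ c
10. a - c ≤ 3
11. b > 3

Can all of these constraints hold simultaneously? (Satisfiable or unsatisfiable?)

Satisfiable

Try a = 7, b = 7, c = 4, d = 7.
Check constraint 4: b - d = 0; constraint 5: c + d = 11; constraint 7: c + a = 11. The remaining constraints are straightforward to verify.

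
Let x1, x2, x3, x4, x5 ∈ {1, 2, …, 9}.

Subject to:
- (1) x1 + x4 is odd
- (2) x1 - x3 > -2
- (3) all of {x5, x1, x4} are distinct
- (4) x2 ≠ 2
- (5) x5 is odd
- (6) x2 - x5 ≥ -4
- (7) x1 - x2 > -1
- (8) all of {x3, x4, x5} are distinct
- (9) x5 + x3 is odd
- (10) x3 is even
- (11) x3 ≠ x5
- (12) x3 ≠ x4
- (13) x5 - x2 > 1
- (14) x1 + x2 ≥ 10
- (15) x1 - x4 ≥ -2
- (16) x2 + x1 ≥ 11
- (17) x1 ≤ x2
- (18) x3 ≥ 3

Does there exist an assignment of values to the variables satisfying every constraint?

One satisfying assignment is x1 = 6, x2 = 6, x3 = 6, x4 = 7, x5 = 9.
For the less obvious constraints — constraint 2: x1 - x3 = 0; constraint 6: x2 - x5 = -3; constraint 7: x1 - x2 = 0 — and the others hold by inspection.

Satisfiable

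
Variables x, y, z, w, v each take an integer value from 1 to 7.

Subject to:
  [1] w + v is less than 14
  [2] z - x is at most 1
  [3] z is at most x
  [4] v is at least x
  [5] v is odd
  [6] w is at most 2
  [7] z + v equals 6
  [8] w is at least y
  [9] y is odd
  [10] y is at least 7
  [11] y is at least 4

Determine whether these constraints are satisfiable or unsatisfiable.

Unsatisfiable

From constraints 8 and 10: w ≥ y and y ≥ 7, so w ≥ 7. From constraint 6: w ≤ 2. But 2 < 7, so no value of w works.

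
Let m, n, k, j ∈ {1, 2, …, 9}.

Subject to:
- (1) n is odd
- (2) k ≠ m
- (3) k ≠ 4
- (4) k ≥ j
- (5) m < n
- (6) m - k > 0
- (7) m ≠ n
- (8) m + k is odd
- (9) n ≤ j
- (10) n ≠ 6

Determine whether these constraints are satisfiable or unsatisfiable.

Constraints 4, 5, 6, and 9 give m < n, n ≤ j, j ≤ k, k < m. Chaining: m < n ≤ j ≤ k < m, which forces m < m — impossible.

Unsatisfiable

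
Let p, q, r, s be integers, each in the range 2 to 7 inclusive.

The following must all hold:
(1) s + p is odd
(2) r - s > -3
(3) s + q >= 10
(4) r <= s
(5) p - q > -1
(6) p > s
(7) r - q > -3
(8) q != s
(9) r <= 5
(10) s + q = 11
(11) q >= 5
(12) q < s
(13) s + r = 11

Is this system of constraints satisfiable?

Take p = 7, q = 5, r = 5, s = 6. Then constraint 2: r - s = -1; constraint 3: s + q = 11, and every other listed constraint is also met.

Satisfiable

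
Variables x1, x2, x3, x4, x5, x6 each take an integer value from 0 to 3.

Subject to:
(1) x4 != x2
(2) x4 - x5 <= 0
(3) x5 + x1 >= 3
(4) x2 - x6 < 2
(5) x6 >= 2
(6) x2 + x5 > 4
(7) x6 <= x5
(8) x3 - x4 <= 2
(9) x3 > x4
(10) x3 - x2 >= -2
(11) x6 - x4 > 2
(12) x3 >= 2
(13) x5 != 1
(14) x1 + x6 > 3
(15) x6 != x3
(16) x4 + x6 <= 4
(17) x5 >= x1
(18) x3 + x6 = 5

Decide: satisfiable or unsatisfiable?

Satisfiable

Take x1 = 3, x2 = 2, x3 = 2, x4 = 0, x5 = 3, x6 = 3. Then constraint 2: x4 - x5 = -3; constraint 3: x5 + x1 = 6, and every other listed constraint is also met.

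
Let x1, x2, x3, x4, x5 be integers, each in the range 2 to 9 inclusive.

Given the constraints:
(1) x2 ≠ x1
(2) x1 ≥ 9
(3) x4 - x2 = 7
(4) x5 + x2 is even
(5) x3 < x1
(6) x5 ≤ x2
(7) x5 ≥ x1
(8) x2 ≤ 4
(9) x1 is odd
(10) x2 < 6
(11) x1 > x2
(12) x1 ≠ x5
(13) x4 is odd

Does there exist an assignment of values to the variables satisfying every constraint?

From constraints 2 and 7: x5 ≥ x1 and x1 ≥ 9, so x5 ≥ 9. From constraints 6 and 8: x5 ≤ x2 and x2 ≤ 4, so x5 ≤ 4. But 4 < 9, so no value of x5 works.

Unsatisfiable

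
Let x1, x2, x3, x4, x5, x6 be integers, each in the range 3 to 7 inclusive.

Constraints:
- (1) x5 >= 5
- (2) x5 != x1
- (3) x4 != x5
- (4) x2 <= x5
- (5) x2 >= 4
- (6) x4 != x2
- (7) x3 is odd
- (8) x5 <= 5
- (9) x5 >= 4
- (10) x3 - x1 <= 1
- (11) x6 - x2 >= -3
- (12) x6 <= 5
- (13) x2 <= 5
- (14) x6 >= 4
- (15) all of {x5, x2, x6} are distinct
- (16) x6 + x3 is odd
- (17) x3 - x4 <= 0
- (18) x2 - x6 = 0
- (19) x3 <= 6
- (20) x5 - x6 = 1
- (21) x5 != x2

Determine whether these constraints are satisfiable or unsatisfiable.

Unsatisfiable

Constraints 5, 8, 9, 12, 13, and 14 confine each of x5, x2, x6 to the 2 values {4, 5}.
Constraint 15 requires all 3 of them to be distinct, but only 2 values are available — impossible by the pigeonhole principle.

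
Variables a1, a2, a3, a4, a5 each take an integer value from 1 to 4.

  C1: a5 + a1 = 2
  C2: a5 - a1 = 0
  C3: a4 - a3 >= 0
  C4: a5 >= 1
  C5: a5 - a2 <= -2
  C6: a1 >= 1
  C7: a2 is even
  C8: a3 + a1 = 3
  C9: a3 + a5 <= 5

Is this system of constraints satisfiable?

Satisfiable

Try a1 = 1, a2 = 4, a3 = 2, a4 = 3, a5 = 1.
Check constraint 1: a5 + a1 = 2; constraint 2: a5 - a1 = 0; constraint 3: a4 - a3 = 1. The remaining constraints are straightforward to verify.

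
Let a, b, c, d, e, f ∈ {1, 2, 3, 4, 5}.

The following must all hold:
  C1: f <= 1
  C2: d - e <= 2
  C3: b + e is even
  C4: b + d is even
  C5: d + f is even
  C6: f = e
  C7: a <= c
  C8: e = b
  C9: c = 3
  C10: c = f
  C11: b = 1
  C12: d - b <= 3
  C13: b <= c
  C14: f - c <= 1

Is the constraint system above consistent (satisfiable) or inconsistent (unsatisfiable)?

Unsatisfiable

Constraint 9 fixes c = 3 and constraint 11 fixes b = 1. Constraints 6, 8, and 10 give c = f = e = b, so c = b. But 3 ≠ 1 — contradiction.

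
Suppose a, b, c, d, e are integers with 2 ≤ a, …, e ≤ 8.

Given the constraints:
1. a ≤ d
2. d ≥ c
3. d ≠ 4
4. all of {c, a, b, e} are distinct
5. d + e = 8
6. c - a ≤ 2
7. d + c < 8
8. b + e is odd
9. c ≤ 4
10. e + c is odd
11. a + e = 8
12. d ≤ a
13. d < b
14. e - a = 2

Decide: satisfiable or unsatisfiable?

Satisfiable

Setting (a, b, c, d, e) = (3, 4, 2, 3, 5) satisfies everything: constraint 5: d + e = 8; constraint 6: c - a = -1, and the others follow.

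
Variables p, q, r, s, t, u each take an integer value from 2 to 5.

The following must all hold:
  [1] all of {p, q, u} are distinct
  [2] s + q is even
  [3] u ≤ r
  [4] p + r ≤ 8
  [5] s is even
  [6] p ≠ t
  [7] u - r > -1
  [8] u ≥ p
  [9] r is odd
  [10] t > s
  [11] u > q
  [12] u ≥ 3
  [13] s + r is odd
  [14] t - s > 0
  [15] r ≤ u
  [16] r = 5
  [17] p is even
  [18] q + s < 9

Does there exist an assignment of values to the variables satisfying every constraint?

One satisfying assignment is p = 2, q = 4, r = 5, s = 4, t = 5, u = 5.
For the less obvious constraints — constraint 4: p + r = 7; constraint 7: u - r = 0 — and the others hold by inspection.

Satisfiable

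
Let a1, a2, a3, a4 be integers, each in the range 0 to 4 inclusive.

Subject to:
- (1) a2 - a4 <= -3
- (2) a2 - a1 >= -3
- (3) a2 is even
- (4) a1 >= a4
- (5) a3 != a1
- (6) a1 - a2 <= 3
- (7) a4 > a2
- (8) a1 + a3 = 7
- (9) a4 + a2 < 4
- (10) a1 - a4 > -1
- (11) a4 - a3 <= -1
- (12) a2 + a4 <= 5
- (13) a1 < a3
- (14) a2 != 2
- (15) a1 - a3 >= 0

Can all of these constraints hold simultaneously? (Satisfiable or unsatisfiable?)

Unsatisfiable

Constraints 1, 6, 11, and 15 give a3 − a4 ≥ 1, a4 − a2 ≥ 3, a2 − a1 ≥ -3, a1 − a3 ≥ 0.
Adding all 4 inequalities: the left sides telescope to 0, and the right sides sum to 1 + 3 + (-3) + 0 = 1. So 0 ≥ 1, which is false.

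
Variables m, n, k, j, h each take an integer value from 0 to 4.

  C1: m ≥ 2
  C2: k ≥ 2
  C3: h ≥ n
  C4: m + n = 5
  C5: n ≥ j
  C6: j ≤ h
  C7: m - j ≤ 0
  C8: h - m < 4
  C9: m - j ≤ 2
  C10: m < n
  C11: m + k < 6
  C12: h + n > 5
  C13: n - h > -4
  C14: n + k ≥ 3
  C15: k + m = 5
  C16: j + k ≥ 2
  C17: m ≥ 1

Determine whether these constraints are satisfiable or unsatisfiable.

Satisfiable

Take m = 2, n = 3, k = 3, j = 2, h = 4. Then constraint 4: m + n = 5; constraint 7: m - j = 0; constraint 8: h - m = 2, and every other listed constraint is also met.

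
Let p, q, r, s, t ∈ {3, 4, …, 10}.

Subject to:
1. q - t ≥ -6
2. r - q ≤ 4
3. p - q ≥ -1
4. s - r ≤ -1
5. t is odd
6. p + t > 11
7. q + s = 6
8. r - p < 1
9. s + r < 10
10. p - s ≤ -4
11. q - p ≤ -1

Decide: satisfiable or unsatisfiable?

Constraints 2, 4, 10, and 11 give p − q ≥ 1, q − r ≥ -4, r − s ≥ 1, s − p ≥ 4.
Adding all 4 inequalities: the left sides telescope to 0, and the right sides sum to 1 + (-4) + 1 + 4 = 2. So 0 ≥ 2, which is false.

Unsatisfiable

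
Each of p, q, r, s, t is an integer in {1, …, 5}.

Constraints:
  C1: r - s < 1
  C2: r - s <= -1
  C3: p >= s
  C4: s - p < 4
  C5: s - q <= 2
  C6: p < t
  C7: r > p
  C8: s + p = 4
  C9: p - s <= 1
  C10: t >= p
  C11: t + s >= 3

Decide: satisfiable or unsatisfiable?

Unsatisfiable

Constraints 2, 3, and 7 give r < s, s ≤ p, p < r. Chaining: r < s ≤ p < r, which forces r < r — impossible.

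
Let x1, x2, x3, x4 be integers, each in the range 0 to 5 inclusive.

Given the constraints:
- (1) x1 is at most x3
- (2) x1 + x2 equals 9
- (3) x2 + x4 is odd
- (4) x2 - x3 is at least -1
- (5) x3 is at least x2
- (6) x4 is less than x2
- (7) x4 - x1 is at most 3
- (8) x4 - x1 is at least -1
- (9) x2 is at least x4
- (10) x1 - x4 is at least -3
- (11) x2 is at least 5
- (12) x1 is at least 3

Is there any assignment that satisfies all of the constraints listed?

Satisfiable

Try x1 = 4, x2 = 5, x3 = 5, x4 = 4.
Check constraint 2: x1 + x2 = 9; constraint 4: x2 - x3 = 0. The remaining constraints are straightforward to verify.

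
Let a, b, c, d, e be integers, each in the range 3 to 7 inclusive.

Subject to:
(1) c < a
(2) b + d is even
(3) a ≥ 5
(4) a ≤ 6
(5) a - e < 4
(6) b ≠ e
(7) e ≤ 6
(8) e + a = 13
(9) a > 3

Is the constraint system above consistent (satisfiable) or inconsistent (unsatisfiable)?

Unsatisfiable

From constraint 7: e ≤ 6. From constraint 4: a ≤ 6. Hence e + a ≤ 12. But constraint 8 requires e + a = 13, and 13 > 12. Contradiction.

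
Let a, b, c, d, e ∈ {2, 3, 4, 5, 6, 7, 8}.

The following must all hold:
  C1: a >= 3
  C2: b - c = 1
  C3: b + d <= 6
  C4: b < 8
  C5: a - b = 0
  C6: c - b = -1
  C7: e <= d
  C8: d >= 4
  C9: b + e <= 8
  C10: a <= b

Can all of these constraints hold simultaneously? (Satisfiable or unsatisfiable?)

From constraints 1 and 10: b ≥ a ≥ 3. From constraint 8: d ≥ 4. Hence b + d ≥ 7. But constraint 3 requires b + d ≤ 6, and 6 < 7. Contradiction.

Unsatisfiable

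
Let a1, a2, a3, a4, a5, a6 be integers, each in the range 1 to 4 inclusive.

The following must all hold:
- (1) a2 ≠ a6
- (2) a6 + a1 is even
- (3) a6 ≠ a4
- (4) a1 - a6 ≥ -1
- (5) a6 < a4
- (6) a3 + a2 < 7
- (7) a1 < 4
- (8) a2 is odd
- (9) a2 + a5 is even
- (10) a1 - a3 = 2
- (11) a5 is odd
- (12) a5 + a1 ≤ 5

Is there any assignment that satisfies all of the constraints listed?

Satisfiable

The assignment a1 = 3, a2 = 3, a3 = 1, a4 = 2, a5 = 1, a6 = 1 works:
  constraint 4 holds since a1 - a6 = 2.
  constraint 6 holds since a3 + a2 = 4.
The rest check out directly.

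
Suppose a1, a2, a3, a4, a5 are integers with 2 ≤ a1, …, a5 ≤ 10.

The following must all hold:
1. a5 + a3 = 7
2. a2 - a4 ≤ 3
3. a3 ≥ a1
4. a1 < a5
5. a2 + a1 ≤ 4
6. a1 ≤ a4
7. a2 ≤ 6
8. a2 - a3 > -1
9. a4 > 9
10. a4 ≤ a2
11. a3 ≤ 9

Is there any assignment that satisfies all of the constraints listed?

Unsatisfiable

From constraint 9: a4 ≥ 10. From constraints 7 and 10: a4 ≤ a2 and a2 ≤ 6, so a4 ≤ 6. But 6 < 10, so no value of a4 works.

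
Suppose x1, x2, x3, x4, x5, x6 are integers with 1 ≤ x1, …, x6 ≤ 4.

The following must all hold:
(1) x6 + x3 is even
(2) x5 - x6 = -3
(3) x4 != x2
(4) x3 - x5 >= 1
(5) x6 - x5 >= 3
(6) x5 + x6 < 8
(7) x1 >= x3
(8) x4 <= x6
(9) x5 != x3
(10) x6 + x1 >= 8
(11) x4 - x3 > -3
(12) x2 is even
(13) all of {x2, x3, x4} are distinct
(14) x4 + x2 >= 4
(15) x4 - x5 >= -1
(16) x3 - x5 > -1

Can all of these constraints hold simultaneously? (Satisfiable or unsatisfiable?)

Satisfiable

The assignment x1 = 4, x2 = 4, x3 = 2, x4 = 1, x5 = 1, x6 = 4 works:
  constraint 2 holds since x5 - x6 = -3.
  constraint 4 holds since x3 - x5 = 1.
The rest check out directly.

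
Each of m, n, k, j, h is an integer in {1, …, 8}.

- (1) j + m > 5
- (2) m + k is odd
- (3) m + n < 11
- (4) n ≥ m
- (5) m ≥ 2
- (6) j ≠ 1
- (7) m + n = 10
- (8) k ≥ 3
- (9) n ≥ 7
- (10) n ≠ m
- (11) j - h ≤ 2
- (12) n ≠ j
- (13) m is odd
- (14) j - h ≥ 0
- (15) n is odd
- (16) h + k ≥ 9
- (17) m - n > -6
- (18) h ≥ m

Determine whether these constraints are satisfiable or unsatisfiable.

Satisfiable

Try m = 3, n = 7, k = 6, j = 4, h = 3.
Check constraint 1: j + m = 7; constraint 3: m + n = 10. The remaining constraints are straightforward to verify.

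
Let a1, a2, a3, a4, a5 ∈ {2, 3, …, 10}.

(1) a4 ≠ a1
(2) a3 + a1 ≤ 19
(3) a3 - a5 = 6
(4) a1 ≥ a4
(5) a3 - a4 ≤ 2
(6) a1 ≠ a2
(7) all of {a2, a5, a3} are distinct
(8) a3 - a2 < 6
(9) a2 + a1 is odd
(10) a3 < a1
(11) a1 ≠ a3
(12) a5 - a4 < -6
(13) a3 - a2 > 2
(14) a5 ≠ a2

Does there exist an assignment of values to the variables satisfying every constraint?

One satisfying assignment is a1 = 10, a2 = 3, a3 = 8, a4 = 9, a5 = 2.
For the less obvious constraints — constraint 2: a3 + a1 = 18; constraint 3: a3 - a5 = 6; constraint 5: a3 - a4 = -1 — and the others hold by inspection.

Satisfiable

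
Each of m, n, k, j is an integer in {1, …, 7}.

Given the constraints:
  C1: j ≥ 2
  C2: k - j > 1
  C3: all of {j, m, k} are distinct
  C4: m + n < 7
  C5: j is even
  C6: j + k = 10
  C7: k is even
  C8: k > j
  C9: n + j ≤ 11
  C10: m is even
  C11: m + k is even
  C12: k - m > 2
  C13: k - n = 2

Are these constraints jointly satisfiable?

One satisfying assignment is m = 2, n = 4, k = 6, j = 4.
For the less obvious constraints — constraint 2: k - j = 2; constraint 4: m + n = 6 — and the others hold by inspection.

Satisfiable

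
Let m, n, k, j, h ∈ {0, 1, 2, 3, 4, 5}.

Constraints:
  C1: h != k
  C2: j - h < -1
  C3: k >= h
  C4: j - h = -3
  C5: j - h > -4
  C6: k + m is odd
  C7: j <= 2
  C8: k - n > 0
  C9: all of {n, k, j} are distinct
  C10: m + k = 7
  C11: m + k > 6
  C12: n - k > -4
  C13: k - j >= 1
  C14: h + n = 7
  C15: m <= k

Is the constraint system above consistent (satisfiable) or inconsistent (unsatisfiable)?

Try m = 2, n = 3, k = 5, j = 1, h = 4.
Check constraint 2: j - h = -3; constraint 4: j - h = -3; constraint 5: j - h = -3. The remaining constraints are straightforward to verify.

Satisfiable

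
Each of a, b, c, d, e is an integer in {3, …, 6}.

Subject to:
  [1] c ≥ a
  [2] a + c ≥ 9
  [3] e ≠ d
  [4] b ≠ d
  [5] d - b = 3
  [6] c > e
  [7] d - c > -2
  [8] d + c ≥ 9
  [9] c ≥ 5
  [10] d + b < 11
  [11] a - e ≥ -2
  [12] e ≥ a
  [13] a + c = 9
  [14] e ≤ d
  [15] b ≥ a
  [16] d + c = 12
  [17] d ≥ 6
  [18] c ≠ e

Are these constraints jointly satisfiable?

Satisfiable

Take a = 3, b = 3, c = 6, d = 6, e = 5. Then constraint 2: a + c = 9; constraint 5: d - b = 3, and every other listed constraint is also met.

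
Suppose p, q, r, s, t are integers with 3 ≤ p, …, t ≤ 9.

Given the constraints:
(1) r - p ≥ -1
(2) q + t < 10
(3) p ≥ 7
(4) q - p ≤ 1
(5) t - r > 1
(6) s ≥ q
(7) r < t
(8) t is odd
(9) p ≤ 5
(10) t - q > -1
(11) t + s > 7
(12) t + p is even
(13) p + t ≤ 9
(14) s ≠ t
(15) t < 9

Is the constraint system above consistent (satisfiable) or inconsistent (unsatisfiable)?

From constraint 3: p ≥ 7. From constraint 9: p ≤ 5. But 5 < 7, so no value of p works.

Unsatisfiable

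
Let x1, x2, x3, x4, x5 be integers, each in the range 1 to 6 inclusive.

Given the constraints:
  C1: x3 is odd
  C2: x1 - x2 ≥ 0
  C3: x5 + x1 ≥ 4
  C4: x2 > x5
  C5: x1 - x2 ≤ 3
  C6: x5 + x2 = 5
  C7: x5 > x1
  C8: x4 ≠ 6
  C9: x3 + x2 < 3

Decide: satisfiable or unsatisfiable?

Constraints 2, 4, and 7 give x5 < x2, x2 ≤ x1, x1 < x5. Chaining: x5 < x2 ≤ x1 < x5, which forces x5 < x5 — impossible.

Unsatisfiable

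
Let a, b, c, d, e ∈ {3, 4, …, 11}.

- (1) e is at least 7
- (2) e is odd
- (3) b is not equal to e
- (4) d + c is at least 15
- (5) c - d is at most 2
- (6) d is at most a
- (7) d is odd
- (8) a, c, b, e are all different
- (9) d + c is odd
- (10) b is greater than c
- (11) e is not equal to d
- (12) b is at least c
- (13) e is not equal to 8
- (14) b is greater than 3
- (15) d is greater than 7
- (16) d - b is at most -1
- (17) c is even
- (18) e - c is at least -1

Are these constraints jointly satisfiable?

Setting (a, b, c, d, e) = (11, 10, 8, 9, 7) satisfies everything: constraint 4: d + c = 17; constraint 5: c - d = -1; constraint 16: d - b = -1, and the others follow.

Satisfiable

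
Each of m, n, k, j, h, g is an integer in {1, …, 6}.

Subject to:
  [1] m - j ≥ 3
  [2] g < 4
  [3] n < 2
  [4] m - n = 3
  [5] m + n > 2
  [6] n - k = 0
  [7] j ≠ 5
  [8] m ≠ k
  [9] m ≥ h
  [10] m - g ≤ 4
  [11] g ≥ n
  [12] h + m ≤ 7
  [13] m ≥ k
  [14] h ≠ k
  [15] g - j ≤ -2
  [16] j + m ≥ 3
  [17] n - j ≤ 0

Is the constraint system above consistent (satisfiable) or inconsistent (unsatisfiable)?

Unsatisfiable

Constraints 1, 10, and 15 give m − j ≥ 3, j − g ≥ 2, g − m ≥ -4.
Adding all 3 inequalities: the left sides telescope to 0, and the right sides sum to 3 + 2 + (-4) = 1. So 0 ≥ 1, which is false.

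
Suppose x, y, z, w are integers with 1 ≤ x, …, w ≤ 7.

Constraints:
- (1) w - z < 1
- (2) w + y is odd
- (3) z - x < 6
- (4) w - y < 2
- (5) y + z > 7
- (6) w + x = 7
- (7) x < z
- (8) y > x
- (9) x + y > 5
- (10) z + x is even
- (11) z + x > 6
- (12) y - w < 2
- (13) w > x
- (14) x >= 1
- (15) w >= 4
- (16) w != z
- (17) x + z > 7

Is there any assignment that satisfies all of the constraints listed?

Satisfiable

Try x = 2, y = 4, z = 6, w = 5.
Check constraint 1: w - z = -1; constraint 3: z - x = 4. The remaining constraints are straightforward to verify.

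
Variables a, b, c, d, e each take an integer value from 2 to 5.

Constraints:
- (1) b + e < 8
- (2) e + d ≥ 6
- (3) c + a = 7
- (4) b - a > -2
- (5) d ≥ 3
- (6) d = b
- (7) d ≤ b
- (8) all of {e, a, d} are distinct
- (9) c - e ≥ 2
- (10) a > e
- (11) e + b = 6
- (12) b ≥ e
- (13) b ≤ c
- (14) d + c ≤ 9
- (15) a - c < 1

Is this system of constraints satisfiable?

Setting (a, b, c, d, e) = (3, 4, 4, 4, 2) satisfies everything: constraint 1: b + e = 6; constraint 2: e + d = 6; constraint 3: c + a = 7, and the others follow.

Satisfiable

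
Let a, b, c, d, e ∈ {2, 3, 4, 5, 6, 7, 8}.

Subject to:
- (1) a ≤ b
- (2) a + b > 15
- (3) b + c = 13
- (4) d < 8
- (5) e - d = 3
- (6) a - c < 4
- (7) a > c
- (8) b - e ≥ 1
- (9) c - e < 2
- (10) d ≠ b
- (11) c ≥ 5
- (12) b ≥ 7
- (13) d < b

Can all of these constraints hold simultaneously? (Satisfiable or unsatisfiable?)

Satisfiable

One satisfying assignment is a = 8, b = 8, c = 5, d = 3, e = 6.
For the less obvious constraints — constraint 2: a + b = 16; constraint 3: b + c = 13; constraint 5: e - d = 3 — and the others hold by inspection.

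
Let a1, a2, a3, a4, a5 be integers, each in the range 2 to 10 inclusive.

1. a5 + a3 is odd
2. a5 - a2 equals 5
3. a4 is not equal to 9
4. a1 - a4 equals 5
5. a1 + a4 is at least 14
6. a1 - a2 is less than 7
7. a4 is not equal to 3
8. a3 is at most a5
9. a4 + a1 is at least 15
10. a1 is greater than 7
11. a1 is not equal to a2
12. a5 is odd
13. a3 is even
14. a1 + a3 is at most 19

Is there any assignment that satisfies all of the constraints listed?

Take a1 = 10, a2 = 4, a3 = 8, a4 = 5, a5 = 9. Then constraint 2: a5 - a2 = 5; constraint 4: a1 - a4 = 5; constraint 5: a1 + a4 = 15, and every other listed constraint is also met.

Satisfiable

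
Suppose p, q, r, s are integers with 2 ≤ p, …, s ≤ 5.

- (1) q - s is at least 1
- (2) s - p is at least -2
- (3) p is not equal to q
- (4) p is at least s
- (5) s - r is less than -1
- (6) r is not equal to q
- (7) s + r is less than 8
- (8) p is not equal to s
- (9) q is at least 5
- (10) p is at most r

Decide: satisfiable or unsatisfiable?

Satisfiable

Take p = 4, q = 5, r = 4, s = 2. Then constraint 1: q - s = 3; constraint 2: s - p = -2, and every other listed constraint is also met.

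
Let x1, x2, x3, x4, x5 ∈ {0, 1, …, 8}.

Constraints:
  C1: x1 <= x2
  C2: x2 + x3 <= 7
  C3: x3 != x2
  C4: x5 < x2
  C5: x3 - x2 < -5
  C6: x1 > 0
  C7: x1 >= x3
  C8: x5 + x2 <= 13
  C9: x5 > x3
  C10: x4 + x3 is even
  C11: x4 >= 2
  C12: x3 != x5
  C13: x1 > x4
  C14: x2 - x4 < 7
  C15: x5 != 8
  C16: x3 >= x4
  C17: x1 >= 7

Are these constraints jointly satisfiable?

Unsatisfiable

From constraints 1 and 17: x2 ≥ x1 ≥ 7. From constraints 11 and 16: x3 ≥ x4 ≥ 2. Hence x2 + x3 ≥ 9. But constraint 2 requires x2 + x3 ≤ 7, and 7 < 9. Contradiction.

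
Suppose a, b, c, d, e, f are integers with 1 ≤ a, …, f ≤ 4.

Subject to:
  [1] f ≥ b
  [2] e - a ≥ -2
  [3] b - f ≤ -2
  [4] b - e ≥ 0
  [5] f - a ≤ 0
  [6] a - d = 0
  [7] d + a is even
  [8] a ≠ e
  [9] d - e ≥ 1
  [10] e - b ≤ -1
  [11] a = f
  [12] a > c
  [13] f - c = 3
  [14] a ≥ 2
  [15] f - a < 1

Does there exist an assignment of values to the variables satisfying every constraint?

Constraints 2, 3, 5, and 10 give e − a ≥ -2, a − f ≥ 0, f − b ≥ 2, b − e ≥ 1.
Adding all 4 inequalities: the left sides telescope to 0, and the right sides sum to (-2) + 0 + 2 + 1 = 1. So 0 ≥ 1, which is false.

Unsatisfiable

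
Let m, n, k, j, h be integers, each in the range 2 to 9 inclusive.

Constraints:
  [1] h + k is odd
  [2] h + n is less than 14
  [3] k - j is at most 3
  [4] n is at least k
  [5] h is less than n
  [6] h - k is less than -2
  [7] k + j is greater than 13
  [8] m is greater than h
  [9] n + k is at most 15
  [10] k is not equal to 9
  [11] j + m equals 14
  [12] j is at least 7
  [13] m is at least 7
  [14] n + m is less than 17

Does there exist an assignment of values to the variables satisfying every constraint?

One satisfying assignment is m = 7, n = 8, k = 7, j = 7, h = 4.
For the less obvious constraints — constraint 2: h + n = 12; constraint 3: k - j = 0; constraint 6: h - k = -3 — and the others hold by inspection.

Satisfiable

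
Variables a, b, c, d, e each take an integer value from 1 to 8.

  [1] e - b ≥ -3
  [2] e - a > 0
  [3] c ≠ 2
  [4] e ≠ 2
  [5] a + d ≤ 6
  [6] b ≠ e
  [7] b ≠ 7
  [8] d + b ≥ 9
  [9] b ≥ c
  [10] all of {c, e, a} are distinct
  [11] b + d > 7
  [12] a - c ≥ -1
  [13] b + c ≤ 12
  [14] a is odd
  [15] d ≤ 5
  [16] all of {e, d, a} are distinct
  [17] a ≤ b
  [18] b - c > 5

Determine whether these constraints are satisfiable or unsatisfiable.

Satisfiable

Setting (a, b, c, d, e) = (3, 8, 1, 2, 6) satisfies everything: constraint 1: e - b = -2; constraint 2: e - a = 3, and the others follow.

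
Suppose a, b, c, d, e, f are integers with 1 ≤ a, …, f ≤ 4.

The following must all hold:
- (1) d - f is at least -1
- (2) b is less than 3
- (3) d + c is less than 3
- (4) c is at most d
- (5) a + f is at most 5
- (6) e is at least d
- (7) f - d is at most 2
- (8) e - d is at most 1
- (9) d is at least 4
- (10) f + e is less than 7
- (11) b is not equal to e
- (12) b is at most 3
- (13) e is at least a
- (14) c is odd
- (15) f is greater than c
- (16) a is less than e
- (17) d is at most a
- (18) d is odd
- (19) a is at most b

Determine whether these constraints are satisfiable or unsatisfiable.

Unsatisfiable

From constraints 9 and 17: a ≥ d and d ≥ 4, so a ≥ 4. From constraints 12 and 19: a ≤ b and b ≤ 3, so a ≤ 3. But 3 < 4, so no value of a works.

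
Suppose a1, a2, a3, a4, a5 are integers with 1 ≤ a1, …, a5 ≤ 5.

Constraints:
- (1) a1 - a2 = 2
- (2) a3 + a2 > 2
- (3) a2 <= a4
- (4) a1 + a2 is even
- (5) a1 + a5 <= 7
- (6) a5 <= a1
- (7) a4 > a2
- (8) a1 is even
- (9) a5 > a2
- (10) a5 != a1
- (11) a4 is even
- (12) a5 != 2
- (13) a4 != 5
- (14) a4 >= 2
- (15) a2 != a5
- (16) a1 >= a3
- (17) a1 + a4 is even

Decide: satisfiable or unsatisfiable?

One satisfying assignment is a1 = 4, a2 = 2, a3 = 2, a4 = 4, a5 = 3.
For the less obvious constraints — constraint 1: a1 - a2 = 2; constraint 2: a3 + a2 = 4; constraint 5: a1 + a5 = 7 — and the others hold by inspection.

Satisfiable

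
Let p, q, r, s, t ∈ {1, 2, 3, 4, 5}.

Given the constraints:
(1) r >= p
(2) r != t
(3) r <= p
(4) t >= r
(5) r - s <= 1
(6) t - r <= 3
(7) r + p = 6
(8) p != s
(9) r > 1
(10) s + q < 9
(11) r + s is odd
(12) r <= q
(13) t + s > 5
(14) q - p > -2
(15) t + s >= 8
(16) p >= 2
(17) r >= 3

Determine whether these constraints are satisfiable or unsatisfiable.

Satisfiable

Try p = 3, q = 3, r = 3, s = 4, t = 4.
Check constraint 5: r - s = -1; constraint 6: t - r = 1; constraint 7: r + p = 6. The remaining constraints are straightforward to verify.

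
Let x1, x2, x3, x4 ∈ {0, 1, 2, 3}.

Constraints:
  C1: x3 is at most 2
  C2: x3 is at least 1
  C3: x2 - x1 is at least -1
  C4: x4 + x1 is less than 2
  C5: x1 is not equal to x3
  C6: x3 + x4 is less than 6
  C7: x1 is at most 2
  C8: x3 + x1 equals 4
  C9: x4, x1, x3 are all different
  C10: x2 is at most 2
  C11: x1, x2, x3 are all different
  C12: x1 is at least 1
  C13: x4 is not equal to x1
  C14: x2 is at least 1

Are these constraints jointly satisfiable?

Constraints 1, 2, 7, 10, 12, and 14 confine each of x1, x2, x3 to the 2 values {1, 2}.
Constraint 11 requires all 3 of them to be distinct, but only 2 values are available — impossible by the pigeonhole principle.

Unsatisfiable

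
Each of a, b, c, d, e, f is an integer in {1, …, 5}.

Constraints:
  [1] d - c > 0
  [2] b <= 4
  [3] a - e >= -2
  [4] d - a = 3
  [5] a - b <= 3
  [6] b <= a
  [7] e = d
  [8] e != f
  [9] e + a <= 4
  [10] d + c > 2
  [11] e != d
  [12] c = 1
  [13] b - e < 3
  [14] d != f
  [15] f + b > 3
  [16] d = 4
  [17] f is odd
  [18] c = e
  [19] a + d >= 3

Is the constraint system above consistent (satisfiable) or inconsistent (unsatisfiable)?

Constraint 12 fixes c = 1 and constraint 16 fixes d = 4. Constraints 7 and 18 give c = e = d, so c = d. But 1 ≠ 4 — contradiction.

Unsatisfiable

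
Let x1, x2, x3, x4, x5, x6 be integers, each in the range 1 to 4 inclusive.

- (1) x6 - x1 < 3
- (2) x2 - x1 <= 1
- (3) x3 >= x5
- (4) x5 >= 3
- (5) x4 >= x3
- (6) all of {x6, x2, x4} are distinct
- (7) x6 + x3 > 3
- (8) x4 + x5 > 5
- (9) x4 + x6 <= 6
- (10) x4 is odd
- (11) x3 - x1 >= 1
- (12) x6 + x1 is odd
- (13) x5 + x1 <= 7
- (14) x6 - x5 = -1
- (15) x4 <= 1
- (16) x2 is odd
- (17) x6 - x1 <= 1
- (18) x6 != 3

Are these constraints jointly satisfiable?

From constraints 3 and 4: x3 ≥ x5 and x5 ≥ 3, so x3 ≥ 3. From constraints 5 and 15: x3 ≤ x4 and x4 ≤ 1, so x3 ≤ 1. But 1 < 3, so no value of x3 works.

Unsatisfiable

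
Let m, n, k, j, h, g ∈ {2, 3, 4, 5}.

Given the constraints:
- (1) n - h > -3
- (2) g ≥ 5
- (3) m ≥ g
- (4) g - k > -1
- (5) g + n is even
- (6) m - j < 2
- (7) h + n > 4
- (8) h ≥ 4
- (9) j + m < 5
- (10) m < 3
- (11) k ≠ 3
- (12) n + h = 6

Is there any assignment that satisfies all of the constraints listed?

From constraints 2 and 3: m ≥ g and g ≥ 5, so m ≥ 5. From constraint 10: m ≤ 2. But 2 < 5, so no value of m works.

Unsatisfiable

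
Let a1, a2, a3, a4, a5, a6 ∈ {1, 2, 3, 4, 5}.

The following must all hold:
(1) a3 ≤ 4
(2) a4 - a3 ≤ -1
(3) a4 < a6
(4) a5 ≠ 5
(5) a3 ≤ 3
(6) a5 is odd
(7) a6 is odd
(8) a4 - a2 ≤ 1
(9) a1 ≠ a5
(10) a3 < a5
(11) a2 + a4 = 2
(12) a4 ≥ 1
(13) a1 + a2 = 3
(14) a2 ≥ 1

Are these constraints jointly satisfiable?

One satisfying assignment is a1 = 2, a2 = 1, a3 = 2, a4 = 1, a5 = 3, a6 = 5.
For the less obvious constraints — constraint 2: a4 - a3 = -1; constraint 8: a4 - a2 = 0; constraint 11: a2 + a4 = 2 — and the others hold by inspection.

Satisfiable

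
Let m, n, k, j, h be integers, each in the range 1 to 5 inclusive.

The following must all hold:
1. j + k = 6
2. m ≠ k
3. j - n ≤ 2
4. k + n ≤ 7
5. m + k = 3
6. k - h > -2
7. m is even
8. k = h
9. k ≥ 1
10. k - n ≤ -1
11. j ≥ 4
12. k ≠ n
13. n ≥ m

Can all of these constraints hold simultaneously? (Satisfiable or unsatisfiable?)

Satisfiable

One satisfying assignment is m = 2, n = 5, k = 1, j = 5, h = 1.
For the less obvious constraints — constraint 1: j + k = 6; constraint 3: j - n = 0 — and the others hold by inspection.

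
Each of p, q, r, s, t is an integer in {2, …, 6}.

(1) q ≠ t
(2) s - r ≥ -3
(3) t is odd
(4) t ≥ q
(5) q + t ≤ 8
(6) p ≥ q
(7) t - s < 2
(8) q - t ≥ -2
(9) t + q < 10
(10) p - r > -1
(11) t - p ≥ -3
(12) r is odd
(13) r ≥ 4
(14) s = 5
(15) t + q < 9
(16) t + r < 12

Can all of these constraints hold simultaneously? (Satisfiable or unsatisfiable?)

Try p = 6, q = 3, r = 5, s = 5, t = 5.
Check constraint 2: s - r = 0; constraint 5: q + t = 8. The remaining constraints are straightforward to verify.

Satisfiable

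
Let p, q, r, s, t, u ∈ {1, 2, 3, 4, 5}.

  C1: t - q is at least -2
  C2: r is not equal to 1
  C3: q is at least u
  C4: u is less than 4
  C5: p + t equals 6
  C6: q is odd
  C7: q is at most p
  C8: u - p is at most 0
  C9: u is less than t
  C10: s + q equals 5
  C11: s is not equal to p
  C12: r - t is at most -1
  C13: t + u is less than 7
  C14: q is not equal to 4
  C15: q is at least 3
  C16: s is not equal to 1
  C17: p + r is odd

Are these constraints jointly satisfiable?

One satisfying assignment is p = 3, q = 3, r = 2, s = 2, t = 3, u = 2.
For the less obvious constraints — constraint 1: t - q = 0; constraint 5: p + t = 6 — and the others hold by inspection.

Satisfiable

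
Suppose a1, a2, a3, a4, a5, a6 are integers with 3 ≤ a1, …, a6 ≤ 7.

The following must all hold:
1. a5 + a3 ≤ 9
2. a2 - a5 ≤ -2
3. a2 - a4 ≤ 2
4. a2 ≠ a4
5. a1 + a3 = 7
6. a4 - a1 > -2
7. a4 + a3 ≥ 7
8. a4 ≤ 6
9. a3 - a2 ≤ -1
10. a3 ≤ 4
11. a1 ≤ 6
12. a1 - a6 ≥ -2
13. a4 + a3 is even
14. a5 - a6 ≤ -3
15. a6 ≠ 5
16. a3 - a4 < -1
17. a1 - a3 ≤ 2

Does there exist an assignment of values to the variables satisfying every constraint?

Constraints 2, 9, 12, 14, and 17 give a1 − a6 ≥ -2, a6 − a5 ≥ 3, a5 − a2 ≥ 2, a2 − a3 ≥ 1, a3 − a1 ≥ -2.
Adding all 5 inequalities: the left sides telescope to 0, and the right sides sum to (-2) + 3 + 2 + 1 + (-2) = 2. So 0 ≥ 2, which is false.

Unsatisfiable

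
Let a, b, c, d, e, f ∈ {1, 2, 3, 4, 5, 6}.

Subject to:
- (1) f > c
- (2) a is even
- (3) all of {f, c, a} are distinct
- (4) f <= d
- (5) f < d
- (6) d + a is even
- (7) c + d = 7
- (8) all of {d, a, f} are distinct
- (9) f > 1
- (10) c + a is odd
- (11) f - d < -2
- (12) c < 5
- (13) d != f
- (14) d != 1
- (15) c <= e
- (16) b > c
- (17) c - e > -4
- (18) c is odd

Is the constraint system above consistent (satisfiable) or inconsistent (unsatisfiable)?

Setting (a, b, c, d, e, f) = (2, 3, 1, 6, 3, 3) satisfies everything: constraint 7: c + d = 7; constraint 11: f - d = -3; constraint 17: c - e = -2, and the others follow.

Satisfiable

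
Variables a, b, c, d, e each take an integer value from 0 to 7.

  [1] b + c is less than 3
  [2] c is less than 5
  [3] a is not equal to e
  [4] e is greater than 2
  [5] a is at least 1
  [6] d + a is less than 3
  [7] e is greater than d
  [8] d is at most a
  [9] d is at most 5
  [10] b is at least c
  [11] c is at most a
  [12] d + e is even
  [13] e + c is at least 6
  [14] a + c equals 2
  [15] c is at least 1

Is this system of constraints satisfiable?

The assignment a = 1, b = 1, c = 1, d = 1, e = 5 works:
  constraint 1 holds since b + c = 2.
  constraint 6 holds since d + a = 2.
  constraint 13 holds since e + c = 6.
The rest check out directly.

Satisfiable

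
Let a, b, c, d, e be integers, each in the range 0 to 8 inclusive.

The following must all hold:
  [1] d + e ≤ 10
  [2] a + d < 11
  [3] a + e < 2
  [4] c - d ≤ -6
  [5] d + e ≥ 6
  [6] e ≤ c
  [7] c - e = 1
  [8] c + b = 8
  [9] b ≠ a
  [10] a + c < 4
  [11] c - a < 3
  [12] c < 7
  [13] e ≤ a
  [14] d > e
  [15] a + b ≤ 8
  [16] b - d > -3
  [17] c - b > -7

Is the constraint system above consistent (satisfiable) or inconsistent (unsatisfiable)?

Satisfiable

Take a = 1, b = 7, c = 1, d = 8, e = 0. Then constraint 1: d + e = 8; constraint 2: a + d = 9, and every other listed constraint is also met.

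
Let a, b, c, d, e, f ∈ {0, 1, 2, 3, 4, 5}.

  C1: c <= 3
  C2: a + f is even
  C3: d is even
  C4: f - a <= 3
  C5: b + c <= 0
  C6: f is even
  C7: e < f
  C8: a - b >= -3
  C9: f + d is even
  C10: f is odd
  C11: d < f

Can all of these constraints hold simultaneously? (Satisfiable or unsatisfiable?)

Constraint 10 makes f odd and constraint 3 makes d even, so f + d must be odd. Constraint 9 says f + d is even — contradiction.

Unsatisfiable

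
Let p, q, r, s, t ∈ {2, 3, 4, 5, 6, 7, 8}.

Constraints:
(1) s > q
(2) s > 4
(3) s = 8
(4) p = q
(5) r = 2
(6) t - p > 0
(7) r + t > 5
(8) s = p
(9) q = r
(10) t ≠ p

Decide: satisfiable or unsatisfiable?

Constraint 3 fixes s = 8 and constraint 5 fixes r = 2. Constraints 4, 8, and 9 give s = p = q = r, so s = r. But 8 ≠ 2 — contradiction.

Unsatisfiable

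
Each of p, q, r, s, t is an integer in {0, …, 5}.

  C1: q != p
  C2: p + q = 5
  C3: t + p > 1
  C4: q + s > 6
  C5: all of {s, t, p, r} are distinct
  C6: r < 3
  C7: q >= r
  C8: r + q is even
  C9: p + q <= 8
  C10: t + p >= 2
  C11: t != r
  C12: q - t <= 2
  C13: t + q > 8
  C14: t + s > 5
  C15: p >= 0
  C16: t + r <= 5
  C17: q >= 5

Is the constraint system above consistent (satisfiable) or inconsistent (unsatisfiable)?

Satisfiable

The assignment p = 0, q = 5, r = 1, s = 3, t = 4 works:
  constraint 2 holds since p + q = 5.
  constraint 3 holds since t + p = 4.
  constraint 4 holds since q + s = 8.
The rest check out directly.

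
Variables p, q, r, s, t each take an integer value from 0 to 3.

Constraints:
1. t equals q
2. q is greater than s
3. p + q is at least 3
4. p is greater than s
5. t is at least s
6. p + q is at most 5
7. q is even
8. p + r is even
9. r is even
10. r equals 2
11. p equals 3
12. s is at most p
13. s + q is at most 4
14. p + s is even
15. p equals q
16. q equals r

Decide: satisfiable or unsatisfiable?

Constraint 11 fixes p = 3 and constraint 10 fixes r = 2. Constraints 15 and 16 give p = q = r, so p = r. But 3 ≠ 2 — contradiction.

Unsatisfiable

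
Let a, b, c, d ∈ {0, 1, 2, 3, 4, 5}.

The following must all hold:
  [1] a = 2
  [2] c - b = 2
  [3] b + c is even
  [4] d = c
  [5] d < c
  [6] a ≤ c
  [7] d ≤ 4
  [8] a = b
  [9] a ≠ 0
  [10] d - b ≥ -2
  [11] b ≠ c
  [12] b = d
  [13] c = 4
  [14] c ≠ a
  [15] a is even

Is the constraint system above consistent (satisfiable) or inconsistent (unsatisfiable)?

Unsatisfiable

Constraint 1 fixes a = 2 and constraint 13 fixes c = 4. Constraints 4, 8, and 12 give a = b = d = c, so a = c. But 2 ≠ 4 — contradiction.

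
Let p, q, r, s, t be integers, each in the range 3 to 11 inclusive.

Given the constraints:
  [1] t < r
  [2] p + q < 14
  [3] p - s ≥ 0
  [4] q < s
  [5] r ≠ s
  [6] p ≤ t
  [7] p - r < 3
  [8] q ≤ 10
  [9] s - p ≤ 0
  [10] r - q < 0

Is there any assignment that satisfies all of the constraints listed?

Unsatisfiable

Constraints 1, 3, 4, 6, and 10 give s ≤ p, p ≤ t, t < r, r < q, q < s. Chaining: s ≤ p ≤ t < r < q < s, which forces s < s — impossible.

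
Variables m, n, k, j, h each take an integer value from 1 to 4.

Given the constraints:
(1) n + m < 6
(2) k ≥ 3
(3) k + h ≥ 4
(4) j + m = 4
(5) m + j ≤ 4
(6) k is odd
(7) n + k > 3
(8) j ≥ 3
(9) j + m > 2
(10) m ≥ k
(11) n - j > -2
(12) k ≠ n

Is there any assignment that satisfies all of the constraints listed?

From constraints 2 and 10: m ≥ k ≥ 3. From constraint 8: j ≥ 3. Hence m + j ≥ 6. But constraint 5 requires m + j ≤ 4, and 4 < 6. Contradiction.

Unsatisfiable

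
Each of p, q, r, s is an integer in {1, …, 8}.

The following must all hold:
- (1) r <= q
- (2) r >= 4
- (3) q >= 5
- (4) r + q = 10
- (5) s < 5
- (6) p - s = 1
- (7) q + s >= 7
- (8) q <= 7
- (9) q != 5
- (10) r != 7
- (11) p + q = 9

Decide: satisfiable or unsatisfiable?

One satisfying assignment is p = 3, q = 6, r = 4, s = 2.
For the less obvious constraints — constraint 4: r + q = 10; constraint 6: p - s = 1; constraint 7: q + s = 8 — and the others hold by inspection.

Satisfiable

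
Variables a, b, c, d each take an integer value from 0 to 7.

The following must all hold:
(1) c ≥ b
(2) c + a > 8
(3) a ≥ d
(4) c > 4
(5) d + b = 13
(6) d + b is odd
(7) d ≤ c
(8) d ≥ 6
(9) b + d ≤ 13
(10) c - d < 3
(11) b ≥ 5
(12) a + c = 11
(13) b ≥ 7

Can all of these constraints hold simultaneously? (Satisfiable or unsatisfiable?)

Unsatisfiable

From constraints 3 and 8: a ≥ d ≥ 6. From constraints 1 and 13: c ≥ b ≥ 7. Hence a + c ≥ 13. But constraint 12 requires a + c = 11, and 11 < 13. Contradiction.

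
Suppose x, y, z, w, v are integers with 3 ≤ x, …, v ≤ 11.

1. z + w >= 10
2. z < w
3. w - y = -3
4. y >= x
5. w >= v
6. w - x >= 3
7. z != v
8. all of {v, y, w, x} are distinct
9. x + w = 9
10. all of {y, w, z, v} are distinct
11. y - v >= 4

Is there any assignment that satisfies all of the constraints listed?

One satisfying assignment is x = 3, y = 9, z = 4, w = 6, v = 5.
For the less obvious constraints — constraint 1: z + w = 10; constraint 3: w - y = -3; constraint 6: w - x = 3 — and the others hold by inspection.

Satisfiable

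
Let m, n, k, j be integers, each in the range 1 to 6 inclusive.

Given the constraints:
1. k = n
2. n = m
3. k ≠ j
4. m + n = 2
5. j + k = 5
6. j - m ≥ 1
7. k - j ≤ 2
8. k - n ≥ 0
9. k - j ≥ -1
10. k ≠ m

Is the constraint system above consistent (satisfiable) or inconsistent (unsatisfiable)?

From constraints 1 and 2, k = n = m, so k = m. But constraint 10 says k ≠ m. Contradiction.

Unsatisfiable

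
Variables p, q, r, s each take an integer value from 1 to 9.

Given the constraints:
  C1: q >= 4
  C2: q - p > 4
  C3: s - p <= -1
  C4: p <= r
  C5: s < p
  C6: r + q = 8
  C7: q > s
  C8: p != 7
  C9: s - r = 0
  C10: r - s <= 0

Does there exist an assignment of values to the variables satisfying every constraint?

Unsatisfiable

Constraints 4, 5, and 10 give s < p, p ≤ r, r ≤ s. Chaining: s < p ≤ r ≤ s, which forces s < s — impossible.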